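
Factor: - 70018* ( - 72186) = 5054319348 = 2^2*3^1*13^1*53^1*227^1*2693^1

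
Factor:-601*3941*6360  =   - 15063920760 = - 2^3 * 3^1*5^1*7^1*53^1*563^1*601^1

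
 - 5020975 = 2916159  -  7937134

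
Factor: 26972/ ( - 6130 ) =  - 22/5  =  - 2^1 * 5^ ( - 1 )*11^1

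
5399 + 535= 5934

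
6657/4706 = 6657/4706 = 1.41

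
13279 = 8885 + 4394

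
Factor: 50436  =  2^2*3^3*467^1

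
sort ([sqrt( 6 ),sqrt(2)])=[ sqrt(2 ), sqrt( 6) ] 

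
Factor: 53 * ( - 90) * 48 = - 228960 = - 2^5 * 3^3*5^1*53^1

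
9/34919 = 9/34919 = 0.00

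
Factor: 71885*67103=5^1 * 11^1  *1307^1*67103^1=4823699155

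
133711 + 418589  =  552300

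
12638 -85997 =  - 73359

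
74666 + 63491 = 138157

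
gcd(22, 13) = 1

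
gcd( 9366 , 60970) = 14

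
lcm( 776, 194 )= 776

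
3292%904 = 580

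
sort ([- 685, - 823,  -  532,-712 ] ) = [ - 823,- 712, - 685, - 532] 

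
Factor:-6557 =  - 79^1*83^1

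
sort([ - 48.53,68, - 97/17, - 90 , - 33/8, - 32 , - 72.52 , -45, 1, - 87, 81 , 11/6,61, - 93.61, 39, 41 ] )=[  -  93.61,- 90, - 87, - 72.52,-48.53,  -  45, - 32, - 97/17 , - 33/8, 1, 11/6,39, 41,61, 68,81]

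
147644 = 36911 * 4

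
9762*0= 0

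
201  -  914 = - 713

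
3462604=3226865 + 235739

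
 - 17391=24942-42333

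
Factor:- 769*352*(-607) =2^5*11^1*607^1*769^1= 164307616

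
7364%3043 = 1278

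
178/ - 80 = - 3+31/40 =- 2.23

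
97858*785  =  76818530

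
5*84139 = 420695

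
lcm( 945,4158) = 20790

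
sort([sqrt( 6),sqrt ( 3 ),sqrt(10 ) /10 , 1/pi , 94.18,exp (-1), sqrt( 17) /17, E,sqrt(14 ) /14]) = [ sqrt(17) /17, sqrt(14)/14, sqrt( 10 ) /10, 1/pi,exp( - 1 ), sqrt(3),  sqrt(6 ) , E,  94.18] 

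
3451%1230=991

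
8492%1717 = 1624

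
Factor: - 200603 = - 13^2*1187^1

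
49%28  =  21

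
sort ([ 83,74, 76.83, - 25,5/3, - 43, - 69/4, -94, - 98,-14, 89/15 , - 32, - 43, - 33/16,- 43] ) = [ - 98,-94, - 43, - 43, - 43, - 32, - 25, - 69/4,-14, - 33/16, 5/3, 89/15,74  ,  76.83,  83] 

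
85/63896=85/63896=0.00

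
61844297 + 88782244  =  150626541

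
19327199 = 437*44227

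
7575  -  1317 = 6258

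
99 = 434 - 335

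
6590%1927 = 809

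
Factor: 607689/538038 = 951/842= 2^(- 1)*3^1*317^1*421^( - 1 ) 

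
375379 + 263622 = 639001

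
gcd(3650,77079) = 1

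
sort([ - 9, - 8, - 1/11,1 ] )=[ - 9, - 8, - 1/11, 1]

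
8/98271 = 8/98271 = 0.00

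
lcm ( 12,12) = 12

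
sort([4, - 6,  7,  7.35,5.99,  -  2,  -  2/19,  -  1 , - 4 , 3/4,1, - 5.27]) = [-6,-5.27, - 4,  -  2, - 1, - 2/19,3/4,1, 4,5.99,7,7.35]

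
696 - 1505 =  - 809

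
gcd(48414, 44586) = 6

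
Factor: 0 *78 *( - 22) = 0 = 0^1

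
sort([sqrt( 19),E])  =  [ E, sqrt(19 ) ]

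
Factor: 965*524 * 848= 428799680=2^6*5^1*53^1*131^1 * 193^1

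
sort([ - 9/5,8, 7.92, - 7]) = [ - 7,  -  9/5, 7.92,  8 ] 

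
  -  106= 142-248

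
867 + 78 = 945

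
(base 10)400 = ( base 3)112211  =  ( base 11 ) 334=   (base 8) 620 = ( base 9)484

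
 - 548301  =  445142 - 993443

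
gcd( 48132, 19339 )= 1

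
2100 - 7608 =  - 5508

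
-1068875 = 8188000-9256875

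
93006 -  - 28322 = 121328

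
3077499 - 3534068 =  - 456569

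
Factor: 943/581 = 7^( - 1) * 23^1 * 41^1 * 83^( - 1)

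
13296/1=13296 =13296.00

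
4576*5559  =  25437984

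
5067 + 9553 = 14620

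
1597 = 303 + 1294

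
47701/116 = 411 + 25/116 = 411.22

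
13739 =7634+6105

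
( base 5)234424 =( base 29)aba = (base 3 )102222200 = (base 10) 8739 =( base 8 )21043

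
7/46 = 7/46 =0.15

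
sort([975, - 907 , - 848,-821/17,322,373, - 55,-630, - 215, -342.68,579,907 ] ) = [ - 907, - 848, - 630, - 342.68,-215, - 55, - 821/17,322,373 , 579,907,975]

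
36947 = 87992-51045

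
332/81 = 332/81 = 4.10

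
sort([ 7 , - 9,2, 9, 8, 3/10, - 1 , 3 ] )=[  -  9, - 1, 3/10, 2,3,  7,8,9 ]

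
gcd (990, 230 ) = 10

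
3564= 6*594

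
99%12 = 3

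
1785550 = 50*35711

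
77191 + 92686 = 169877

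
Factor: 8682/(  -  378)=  - 3^( - 2 )*7^(-1)*1447^1 = - 1447/63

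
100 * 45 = 4500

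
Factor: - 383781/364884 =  - 2^( - 2 )*13^ ( - 1 )*19^1 * 2339^ ( - 1)*6733^1 = - 127927/121628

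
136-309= -173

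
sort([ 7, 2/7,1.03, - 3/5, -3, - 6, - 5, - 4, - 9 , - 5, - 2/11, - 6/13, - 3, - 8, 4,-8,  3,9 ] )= [ - 9,-8, - 8, - 6, - 5, - 5  , - 4, - 3, - 3, - 3/5, - 6/13, - 2/11, 2/7,1.03, 3,4 , 7,  9]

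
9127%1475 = 277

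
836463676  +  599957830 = 1436421506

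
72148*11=793628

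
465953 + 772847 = 1238800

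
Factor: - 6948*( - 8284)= 57557232 = 2^4*3^2*19^1 * 109^1*193^1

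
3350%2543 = 807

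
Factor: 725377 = 29^1*25013^1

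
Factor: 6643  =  7^1*13^1*73^1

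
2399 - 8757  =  - 6358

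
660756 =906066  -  245310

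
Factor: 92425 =5^2 *3697^1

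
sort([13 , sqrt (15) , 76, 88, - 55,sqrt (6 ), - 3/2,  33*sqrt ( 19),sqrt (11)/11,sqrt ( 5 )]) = [ - 55  ,-3/2,sqrt(11) /11,sqrt(5),sqrt (6), sqrt(15),13,  76,88 , 33*sqrt(19)]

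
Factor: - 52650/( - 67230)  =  5^1*13^1* 83^(  -  1 )= 65/83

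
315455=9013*35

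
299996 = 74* 4054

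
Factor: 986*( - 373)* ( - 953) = 2^1*17^1*  29^1*373^1*953^1 = 350492434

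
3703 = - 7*( - 529)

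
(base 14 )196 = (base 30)as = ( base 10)328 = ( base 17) 125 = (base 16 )148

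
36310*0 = 0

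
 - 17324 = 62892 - 80216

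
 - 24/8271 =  - 8/2757  =  -0.00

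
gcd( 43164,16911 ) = 9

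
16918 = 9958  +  6960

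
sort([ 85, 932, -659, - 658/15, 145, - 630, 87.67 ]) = [ -659, - 630, - 658/15, 85, 87.67 , 145,932] 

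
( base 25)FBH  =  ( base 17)1G7B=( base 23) i67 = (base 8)22703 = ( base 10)9667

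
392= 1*392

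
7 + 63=70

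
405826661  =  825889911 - 420063250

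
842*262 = 220604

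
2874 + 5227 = 8101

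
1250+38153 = 39403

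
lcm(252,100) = 6300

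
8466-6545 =1921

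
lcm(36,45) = 180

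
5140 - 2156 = 2984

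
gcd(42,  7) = 7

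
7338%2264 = 546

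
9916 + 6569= 16485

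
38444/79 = 486+50/79 = 486.63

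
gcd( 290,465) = 5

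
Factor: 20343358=2^1*7^1 * 193^1*7529^1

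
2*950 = 1900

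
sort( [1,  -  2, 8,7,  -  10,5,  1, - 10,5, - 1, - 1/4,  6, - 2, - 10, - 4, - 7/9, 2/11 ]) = [  -  10,-10, - 10,-4,  -  2, - 2,- 1, - 7/9, - 1/4, 2/11,1,1, 5,5, 6, 7, 8]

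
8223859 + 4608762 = 12832621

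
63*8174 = 514962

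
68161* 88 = 5998168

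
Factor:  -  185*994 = -183890 = -2^1*5^1*7^1*37^1*71^1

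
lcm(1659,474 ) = 3318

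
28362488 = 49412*574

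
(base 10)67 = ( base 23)2l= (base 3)2111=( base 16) 43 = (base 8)103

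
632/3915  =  632/3915=0.16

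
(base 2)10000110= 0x86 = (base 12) B2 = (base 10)134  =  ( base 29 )4I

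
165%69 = 27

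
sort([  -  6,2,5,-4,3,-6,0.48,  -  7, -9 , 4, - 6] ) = [ - 9, - 7, - 6,  -  6,- 6, - 4,0.48,2,3,4,5 ]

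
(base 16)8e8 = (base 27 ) 33C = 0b100011101000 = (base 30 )2G0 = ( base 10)2280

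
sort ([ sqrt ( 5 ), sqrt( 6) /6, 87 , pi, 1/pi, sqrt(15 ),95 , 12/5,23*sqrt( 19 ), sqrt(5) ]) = [ 1/pi, sqrt(6)/6, sqrt( 5 ),sqrt( 5), 12/5,  pi, sqrt( 15),87,  95,23*sqrt( 19) ]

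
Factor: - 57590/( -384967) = 130/869 = 2^1*5^1 * 11^ ( - 1) * 13^1*79^(-1)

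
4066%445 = 61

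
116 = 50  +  66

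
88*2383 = 209704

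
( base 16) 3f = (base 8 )77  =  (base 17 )3C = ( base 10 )63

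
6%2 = 0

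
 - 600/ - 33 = 200/11 = 18.18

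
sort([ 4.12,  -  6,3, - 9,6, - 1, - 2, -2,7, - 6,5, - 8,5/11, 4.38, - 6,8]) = [ - 9, - 8, - 6,-6, - 6, -2, - 2, - 1, 5/11,  3,4.12, 4.38,5, 6 , 7, 8 ]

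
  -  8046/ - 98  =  82 + 5/49 = 82.10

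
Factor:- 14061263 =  - 443^1 * 31741^1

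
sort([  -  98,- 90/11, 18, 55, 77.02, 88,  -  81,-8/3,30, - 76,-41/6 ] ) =[ - 98, - 81, -76, - 90/11,-41/6,-8/3, 18, 30, 55,77.02, 88 ]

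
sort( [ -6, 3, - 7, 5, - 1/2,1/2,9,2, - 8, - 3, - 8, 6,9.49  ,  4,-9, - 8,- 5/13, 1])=[ - 9, - 8,-8, - 8,- 7, - 6,-3, - 1/2, - 5/13, 1/2,1 , 2, 3,4, 5, 6, 9, 9.49]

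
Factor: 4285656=2^3*3^3*19841^1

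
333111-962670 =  - 629559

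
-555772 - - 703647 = 147875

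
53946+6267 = 60213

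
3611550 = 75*48154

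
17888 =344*52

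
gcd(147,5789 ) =7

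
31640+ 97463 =129103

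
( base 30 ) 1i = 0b110000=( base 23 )22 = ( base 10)48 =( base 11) 44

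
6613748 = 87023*76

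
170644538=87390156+83254382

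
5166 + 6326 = 11492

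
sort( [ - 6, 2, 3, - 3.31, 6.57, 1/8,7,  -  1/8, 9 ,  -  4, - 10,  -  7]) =[ - 10, - 7, - 6, - 4, - 3.31,-1/8, 1/8, 2,3,6.57,7,  9]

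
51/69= 17/23 =0.74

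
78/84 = 13/14 = 0.93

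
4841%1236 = 1133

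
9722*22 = 213884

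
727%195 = 142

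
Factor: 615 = 3^1*5^1*41^1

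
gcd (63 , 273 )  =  21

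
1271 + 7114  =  8385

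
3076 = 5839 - 2763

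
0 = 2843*0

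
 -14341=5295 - 19636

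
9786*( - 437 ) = -4276482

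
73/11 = 73/11 = 6.64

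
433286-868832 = - 435546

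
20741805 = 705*29421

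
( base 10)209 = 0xd1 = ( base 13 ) 131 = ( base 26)81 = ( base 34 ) 65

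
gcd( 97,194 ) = 97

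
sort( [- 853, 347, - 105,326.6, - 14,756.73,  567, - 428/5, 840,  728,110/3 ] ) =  [ - 853 ,  -  105,-428/5, - 14,  110/3,326.6,347, 567, 728 , 756.73, 840 ]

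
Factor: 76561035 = 3^1*5^1*389^1*13121^1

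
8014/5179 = 1  +  2835/5179 = 1.55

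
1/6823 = 1/6823 = 0.00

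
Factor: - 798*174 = -2^2*3^2* 7^1 * 19^1 * 29^1 = - 138852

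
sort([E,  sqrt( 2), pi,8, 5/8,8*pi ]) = [ 5/8, sqrt(2 ) , E, pi, 8 , 8*pi]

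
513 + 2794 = 3307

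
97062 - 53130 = 43932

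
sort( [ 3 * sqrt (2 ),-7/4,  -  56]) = [ - 56 , - 7/4,3*sqrt( 2)]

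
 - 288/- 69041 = 288/69041=0.00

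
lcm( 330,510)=5610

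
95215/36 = 95215/36=2644.86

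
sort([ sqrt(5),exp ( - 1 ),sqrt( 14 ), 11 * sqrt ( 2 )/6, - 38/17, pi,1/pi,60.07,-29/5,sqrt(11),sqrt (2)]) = [ -29/5, - 38/17, 1/pi , exp( - 1),sqrt(2 ),sqrt ( 5) , 11*sqrt(2)/6, pi,sqrt( 11 ),sqrt( 14 ),60.07] 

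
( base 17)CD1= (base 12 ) 2176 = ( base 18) b70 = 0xE6A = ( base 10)3690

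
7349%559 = 82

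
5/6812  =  5/6812 = 0.00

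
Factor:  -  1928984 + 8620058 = 6691074 = 2^1*3^1 * 13^1*109^1*787^1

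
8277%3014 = 2249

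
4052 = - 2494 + 6546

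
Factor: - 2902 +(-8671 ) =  - 71^1*163^1 = - 11573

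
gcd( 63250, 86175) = 25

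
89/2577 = 89/2577  =  0.03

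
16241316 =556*29211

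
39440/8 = 4930= 4930.00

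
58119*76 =4417044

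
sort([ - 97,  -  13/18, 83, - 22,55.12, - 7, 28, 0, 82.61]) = [- 97,-22, - 7, - 13/18, 0,28,55.12,82.61,  83 ]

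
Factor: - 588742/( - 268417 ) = 2^1*7^1*11^1 * 47^ (-1) * 3823^1 * 5711^( - 1 ) 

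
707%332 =43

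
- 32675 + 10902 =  - 21773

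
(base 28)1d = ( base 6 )105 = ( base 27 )1E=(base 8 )51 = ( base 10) 41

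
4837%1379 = 700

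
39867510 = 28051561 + 11815949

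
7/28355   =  7/28355 = 0.00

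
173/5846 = 173/5846=0.03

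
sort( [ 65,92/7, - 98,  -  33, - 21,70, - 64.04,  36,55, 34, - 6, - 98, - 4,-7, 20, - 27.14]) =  [-98, - 98,- 64.04, - 33, - 27.14, - 21, - 7 ,-6, - 4,92/7, 20, 34 , 36, 55,65,70] 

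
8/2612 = 2/653 = 0.00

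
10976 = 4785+6191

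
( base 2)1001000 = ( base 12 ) 60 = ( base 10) 72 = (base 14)52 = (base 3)2200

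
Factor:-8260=  -  2^2*5^1*7^1*59^1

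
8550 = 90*95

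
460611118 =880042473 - 419431355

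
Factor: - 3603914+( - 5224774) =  -2^4*3^1 * 11^1 *23^1*727^1 = - 8828688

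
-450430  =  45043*( - 10)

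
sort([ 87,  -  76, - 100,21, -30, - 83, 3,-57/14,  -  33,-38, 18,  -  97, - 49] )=[ - 100,-97,- 83,-76, - 49,  -  38, - 33,-30,  -  57/14,3, 18, 21, 87 ]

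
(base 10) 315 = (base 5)2230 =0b100111011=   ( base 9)380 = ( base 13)1b3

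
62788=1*62788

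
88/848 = 11/106  =  0.10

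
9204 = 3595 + 5609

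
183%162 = 21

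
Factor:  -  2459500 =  - 2^2*5^3*4919^1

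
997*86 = 85742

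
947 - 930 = 17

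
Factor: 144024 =2^3*3^1*17^1 * 353^1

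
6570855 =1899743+4671112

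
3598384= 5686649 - 2088265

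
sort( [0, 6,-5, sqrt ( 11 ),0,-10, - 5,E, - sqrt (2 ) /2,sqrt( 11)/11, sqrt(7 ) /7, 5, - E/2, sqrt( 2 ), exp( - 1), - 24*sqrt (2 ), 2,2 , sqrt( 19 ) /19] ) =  [ - 24*sqrt( 2),- 10, - 5, - 5, - E/2, - sqrt(2 )/2, 0,0, sqrt(19 )/19, sqrt(11)/11, exp ( - 1 ), sqrt( 7 )/7,sqrt(2 ), 2,  2,E, sqrt(11), 5,6]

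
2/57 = 2/57 = 0.04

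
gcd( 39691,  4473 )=1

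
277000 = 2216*125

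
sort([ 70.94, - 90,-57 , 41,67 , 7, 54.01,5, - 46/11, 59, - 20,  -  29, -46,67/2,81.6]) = [ - 90, - 57,-46, - 29 , -20, - 46/11, 5,7,67/2, 41,54.01 , 59,67,70.94,81.6]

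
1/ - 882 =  - 1/882 = -0.00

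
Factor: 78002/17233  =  2^1*19^ ( - 1)*43^1= 86/19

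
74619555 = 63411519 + 11208036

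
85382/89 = 959 + 31/89=959.35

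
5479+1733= 7212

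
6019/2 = 3009 + 1/2 = 3009.50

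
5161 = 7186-2025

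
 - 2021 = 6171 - 8192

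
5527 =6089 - 562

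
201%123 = 78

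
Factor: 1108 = 2^2  *277^1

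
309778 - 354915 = -45137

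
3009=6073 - 3064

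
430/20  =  43/2 = 21.50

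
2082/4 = 1041/2 =520.50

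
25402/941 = 25402/941 = 26.99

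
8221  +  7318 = 15539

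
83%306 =83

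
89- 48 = 41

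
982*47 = 46154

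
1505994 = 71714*21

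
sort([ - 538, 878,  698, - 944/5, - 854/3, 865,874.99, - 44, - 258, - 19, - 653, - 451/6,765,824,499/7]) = [ - 653,-538, - 854/3, - 258, - 944/5, - 451/6, - 44, - 19, 499/7,698, 765 , 824, 865, 874.99, 878] 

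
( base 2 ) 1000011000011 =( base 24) 7AJ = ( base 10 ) 4291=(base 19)BGG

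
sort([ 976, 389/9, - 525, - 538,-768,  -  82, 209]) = [ - 768, - 538  ,-525,-82,  389/9, 209, 976 ]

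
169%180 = 169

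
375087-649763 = - 274676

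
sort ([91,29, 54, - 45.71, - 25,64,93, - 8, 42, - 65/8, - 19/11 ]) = [  -  45.71,-25  , - 65/8, - 8,-19/11 , 29, 42, 54, 64, 91,93 ] 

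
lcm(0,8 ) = 0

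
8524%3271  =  1982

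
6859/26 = 6859/26  =  263.81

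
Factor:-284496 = -2^4 * 3^1*5927^1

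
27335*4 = 109340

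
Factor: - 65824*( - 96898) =2^6*11^2 * 17^1*48449^1 = 6378213952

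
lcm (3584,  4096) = 28672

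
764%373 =18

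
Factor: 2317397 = 103^1*149^1*151^1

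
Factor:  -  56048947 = -199^1*281653^1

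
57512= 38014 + 19498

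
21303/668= 31 + 595/668 = 31.89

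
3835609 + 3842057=7677666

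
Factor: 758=2^1*  379^1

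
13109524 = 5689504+7420020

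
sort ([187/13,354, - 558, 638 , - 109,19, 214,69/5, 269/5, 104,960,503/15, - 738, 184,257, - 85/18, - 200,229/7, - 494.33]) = [ - 738,-558, - 494.33, - 200, - 109, - 85/18, 69/5,187/13, 19,229/7, 503/15, 269/5 , 104,184,214,257, 354,638 , 960]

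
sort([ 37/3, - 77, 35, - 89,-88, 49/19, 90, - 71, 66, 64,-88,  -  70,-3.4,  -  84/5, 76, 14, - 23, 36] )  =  [-89, - 88,  -  88, - 77,-71,  -  70,-23,-84/5,-3.4, 49/19, 37/3,14, 35, 36, 64, 66,76,90 ]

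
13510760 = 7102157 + 6408603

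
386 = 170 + 216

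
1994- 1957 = 37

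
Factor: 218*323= 2^1*17^1*19^1*109^1=70414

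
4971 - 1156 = 3815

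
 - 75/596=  - 1  +  521/596 = - 0.13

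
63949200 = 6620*9660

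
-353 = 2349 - 2702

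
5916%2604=708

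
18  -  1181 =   -  1163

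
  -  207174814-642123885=-849298699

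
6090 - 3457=2633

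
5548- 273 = 5275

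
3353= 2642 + 711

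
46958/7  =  46958/7 = 6708.29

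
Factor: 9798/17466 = 23^1 * 41^(  -  1 ) = 23/41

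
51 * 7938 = 404838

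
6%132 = 6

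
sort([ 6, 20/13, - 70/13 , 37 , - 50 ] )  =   [ - 50, - 70/13,20/13, 6 , 37] 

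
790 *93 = 73470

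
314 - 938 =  - 624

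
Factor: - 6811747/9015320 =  - 2^ ( - 3)*5^(-1)*17^1*19^1*21089^1*225383^( - 1)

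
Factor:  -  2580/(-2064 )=5/4 = 2^(  -  2)*5^1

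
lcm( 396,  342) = 7524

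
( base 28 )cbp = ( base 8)23015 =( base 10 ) 9741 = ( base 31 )A47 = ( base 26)EAH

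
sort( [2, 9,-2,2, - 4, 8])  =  [ - 4  ,-2,2, 2, 8,9] 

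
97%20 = 17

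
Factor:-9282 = -2^1*3^1*7^1*13^1*17^1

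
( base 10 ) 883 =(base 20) 243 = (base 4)31303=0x373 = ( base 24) 1cj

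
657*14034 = 9220338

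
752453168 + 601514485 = 1353967653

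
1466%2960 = 1466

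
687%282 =123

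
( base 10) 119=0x77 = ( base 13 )92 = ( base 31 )3Q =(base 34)3h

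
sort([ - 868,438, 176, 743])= [-868,176,438, 743] 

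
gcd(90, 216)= 18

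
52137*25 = 1303425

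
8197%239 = 71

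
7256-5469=1787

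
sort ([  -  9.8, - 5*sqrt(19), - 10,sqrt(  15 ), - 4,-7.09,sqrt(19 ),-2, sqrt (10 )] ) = [ - 5*sqrt( 19),  -  10, - 9.8,-7.09, -4 , - 2,sqrt(10 )  ,  sqrt(15), sqrt(19)]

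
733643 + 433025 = 1166668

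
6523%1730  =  1333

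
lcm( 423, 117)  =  5499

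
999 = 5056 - 4057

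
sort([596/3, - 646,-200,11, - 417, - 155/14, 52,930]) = [ -646,-417,-200, - 155/14, 11, 52, 596/3,930 ] 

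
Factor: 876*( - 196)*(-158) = 27127968 = 2^5*3^1*7^2*73^1*79^1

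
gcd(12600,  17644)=4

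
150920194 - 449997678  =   - 299077484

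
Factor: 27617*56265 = 3^1*5^1*11^2 * 31^1*27617^1 = 1553870505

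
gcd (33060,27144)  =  348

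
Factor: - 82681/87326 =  - 2^( - 1 )*47^( - 1)*89^1 = - 89/94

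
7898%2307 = 977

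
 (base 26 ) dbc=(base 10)9086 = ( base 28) BGE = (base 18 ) 1A0E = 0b10001101111110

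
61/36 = 1+25/36 = 1.69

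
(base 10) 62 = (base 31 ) 20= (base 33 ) 1t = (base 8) 76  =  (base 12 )52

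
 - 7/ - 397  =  7/397 =0.02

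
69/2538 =23/846 = 0.03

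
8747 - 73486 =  - 64739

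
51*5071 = 258621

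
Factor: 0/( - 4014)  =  0^1 = 0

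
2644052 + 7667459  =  10311511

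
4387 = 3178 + 1209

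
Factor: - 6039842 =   -  2^1*3019921^1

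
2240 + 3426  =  5666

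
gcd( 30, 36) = 6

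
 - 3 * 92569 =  - 277707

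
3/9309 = 1/3103 = 0.00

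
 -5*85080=  -  425400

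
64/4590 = 32/2295 = 0.01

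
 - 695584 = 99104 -794688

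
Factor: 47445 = 3^1*5^1*3163^1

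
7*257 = 1799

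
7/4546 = 7/4546 = 0.00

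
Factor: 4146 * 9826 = 2^2  *3^1*17^3* 691^1 = 40738596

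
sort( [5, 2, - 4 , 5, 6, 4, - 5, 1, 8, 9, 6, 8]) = [ - 5, - 4, 1 , 2, 4, 5, 5, 6,6, 8, 8, 9]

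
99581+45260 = 144841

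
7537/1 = 7537=7537.00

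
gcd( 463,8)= 1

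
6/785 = 6/785 = 0.01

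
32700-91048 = -58348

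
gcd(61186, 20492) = 2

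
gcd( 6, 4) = 2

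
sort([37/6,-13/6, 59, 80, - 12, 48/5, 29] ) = [ - 12, - 13/6, 37/6,48/5,29, 59,80]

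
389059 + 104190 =493249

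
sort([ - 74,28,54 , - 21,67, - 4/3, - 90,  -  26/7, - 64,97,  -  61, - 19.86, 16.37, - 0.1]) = [- 90,-74,  -  64,-61, - 21,-19.86 ,-26/7, - 4/3, - 0.1,16.37,28, 54, 67,97]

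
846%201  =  42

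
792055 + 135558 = 927613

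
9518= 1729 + 7789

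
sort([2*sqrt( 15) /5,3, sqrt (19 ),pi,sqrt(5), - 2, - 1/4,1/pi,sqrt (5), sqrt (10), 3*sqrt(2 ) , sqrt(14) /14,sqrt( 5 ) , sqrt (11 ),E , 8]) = [ - 2, - 1/4,sqrt( 14) /14,1/pi, 2*sqrt (15)/5,sqrt( 5), sqrt( 5), sqrt( 5),E,3 , pi,sqrt( 10 ) , sqrt( 11), 3 * sqrt( 2) , sqrt(19), 8]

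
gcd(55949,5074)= 1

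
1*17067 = 17067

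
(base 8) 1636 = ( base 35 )QG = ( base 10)926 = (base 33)s2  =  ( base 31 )tr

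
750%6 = 0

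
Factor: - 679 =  - 7^1*97^1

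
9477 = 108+9369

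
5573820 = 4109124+1464696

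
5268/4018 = 1+625/2009 = 1.31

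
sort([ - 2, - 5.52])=[-5.52, - 2] 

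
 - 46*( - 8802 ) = 404892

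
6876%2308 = 2260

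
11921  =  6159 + 5762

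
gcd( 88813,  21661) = 1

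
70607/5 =70607/5=14121.40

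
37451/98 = 382 + 15/98=382.15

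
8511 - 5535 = 2976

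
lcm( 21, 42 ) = 42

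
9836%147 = 134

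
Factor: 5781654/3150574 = 2890827/1575287  =  3^2 * 7^( - 1)  *139^( -1 )*1619^(-1 )  *  321203^1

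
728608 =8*91076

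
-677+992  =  315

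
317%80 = 77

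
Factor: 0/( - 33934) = 0 = 0^1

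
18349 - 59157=  -  40808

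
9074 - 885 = 8189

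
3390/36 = 94+1/6 = 94.17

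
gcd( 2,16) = 2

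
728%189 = 161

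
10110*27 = 272970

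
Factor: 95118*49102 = 4670484036 = 2^2*3^1*83^1*191^1*24551^1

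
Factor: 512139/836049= 170713/278683  =  43^ ( - 1)*53^1*3221^1 * 6481^(  -  1)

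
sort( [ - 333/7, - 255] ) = [ -255, -333/7] 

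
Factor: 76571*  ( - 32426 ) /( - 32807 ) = 2^1*11^1*31^1*53^(-1)*523^1*  619^ ( - 1 )*6961^1 = 2482891246/32807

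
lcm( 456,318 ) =24168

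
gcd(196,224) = 28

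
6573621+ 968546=7542167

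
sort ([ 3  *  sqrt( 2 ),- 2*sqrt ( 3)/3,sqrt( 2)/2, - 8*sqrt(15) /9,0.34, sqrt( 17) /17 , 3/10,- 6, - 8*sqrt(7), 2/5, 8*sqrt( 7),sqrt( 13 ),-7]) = [ - 8*sqrt(7) , - 7, - 6,-8*sqrt( 15)/9, - 2*sqrt( 3 )/3,sqrt( 17 )/17, 3/10,0.34,2/5,sqrt( 2)/2, sqrt( 13), 3*sqrt( 2), 8*sqrt (7) ] 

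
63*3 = 189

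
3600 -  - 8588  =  12188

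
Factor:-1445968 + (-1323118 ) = -2^1*269^1*5147^1 = -2769086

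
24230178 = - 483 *( - 50166 ) 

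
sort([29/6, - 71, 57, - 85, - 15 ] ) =[-85, - 71, - 15, 29/6,57]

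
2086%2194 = 2086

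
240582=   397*606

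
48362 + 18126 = 66488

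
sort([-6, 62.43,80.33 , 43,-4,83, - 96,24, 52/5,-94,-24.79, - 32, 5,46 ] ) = [ -96,  -  94, -32 ,-24.79,-6, - 4,5, 52/5,24,43,46,62.43,80.33,83]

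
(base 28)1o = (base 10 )52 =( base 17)31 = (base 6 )124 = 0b110100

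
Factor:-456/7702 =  - 228/3851 = - 2^2*3^1*19^1*3851^( - 1 )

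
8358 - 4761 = 3597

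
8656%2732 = 460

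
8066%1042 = 772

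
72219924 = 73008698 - 788774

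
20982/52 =403 + 1/2 = 403.50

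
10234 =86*119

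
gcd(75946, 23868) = 26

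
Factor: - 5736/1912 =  - 3 = - 3^1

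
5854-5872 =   -  18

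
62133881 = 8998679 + 53135202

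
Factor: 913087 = 7^1*17^1*7673^1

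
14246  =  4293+9953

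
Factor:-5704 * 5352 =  -30527808 = -2^6* 3^1 *23^1*  31^1 * 223^1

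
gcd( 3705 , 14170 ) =65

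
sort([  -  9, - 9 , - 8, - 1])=[ - 9, - 9,  -  8 , - 1]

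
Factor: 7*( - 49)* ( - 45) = 15435 = 3^2*5^1*7^3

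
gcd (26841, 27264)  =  3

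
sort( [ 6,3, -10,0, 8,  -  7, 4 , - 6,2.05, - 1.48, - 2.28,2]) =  [ - 10, -7, - 6,- 2.28, - 1.48, 0,2,2.05, 3, 4,6, 8] 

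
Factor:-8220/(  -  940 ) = 411/47 =3^1*47^(  -  1)*137^1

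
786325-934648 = -148323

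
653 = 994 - 341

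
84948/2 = 42474 = 42474.00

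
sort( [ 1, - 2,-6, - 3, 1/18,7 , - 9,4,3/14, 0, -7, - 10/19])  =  [ - 9, -7,  -  6,-3, - 2, - 10/19,0,  1/18, 3/14,1,4,7 ] 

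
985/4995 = 197/999 = 0.20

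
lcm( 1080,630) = 7560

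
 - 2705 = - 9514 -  - 6809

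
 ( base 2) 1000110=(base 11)64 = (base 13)55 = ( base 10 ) 70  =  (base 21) 37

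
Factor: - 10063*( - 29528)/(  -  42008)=-29^1 *59^(- 1 )*89^( - 1)*  347^1*3691^1 = - 37142533/5251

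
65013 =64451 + 562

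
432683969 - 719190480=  - 286506511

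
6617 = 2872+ 3745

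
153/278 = 153/278 = 0.55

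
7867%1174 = 823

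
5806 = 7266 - 1460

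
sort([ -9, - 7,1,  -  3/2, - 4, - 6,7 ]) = [ - 9,- 7, - 6, - 4, - 3/2, 1,7]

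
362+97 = 459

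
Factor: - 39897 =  - 3^2*11^1 * 13^1*31^1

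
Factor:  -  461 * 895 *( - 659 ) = 271900105 = 5^1*179^1*  461^1 * 659^1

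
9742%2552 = 2086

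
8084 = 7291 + 793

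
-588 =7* ( -84)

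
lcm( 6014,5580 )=541260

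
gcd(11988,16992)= 36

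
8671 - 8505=166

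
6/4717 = 6/4717= 0.00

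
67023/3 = 22341  =  22341.00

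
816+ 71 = 887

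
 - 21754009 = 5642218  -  27396227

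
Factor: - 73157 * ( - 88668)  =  2^2*3^3*7^2*821^1*1493^1 = 6486684876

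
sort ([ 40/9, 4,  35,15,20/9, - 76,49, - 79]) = [ - 79, - 76,20/9,4,40/9, 15,35,49 ]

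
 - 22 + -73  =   - 95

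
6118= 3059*2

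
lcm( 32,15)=480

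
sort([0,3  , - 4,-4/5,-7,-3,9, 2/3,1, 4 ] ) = [ - 7, - 4, - 3,-4/5, 0, 2/3, 1, 3,4, 9] 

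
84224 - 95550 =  - 11326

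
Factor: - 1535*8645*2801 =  - 5^2*7^1*13^1*19^1 * 307^1*2801^1 = - 37169480075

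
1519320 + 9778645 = 11297965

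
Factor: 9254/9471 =2^1*3^(-1 )*11^(-1)*41^(-1)*661^1 = 1322/1353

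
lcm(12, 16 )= 48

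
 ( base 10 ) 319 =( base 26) C7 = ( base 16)13f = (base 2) 100111111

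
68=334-266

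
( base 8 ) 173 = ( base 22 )5d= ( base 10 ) 123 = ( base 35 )3i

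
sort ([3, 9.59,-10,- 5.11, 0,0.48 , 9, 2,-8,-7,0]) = [ - 10, - 8, - 7, - 5.11, 0,0,0.48, 2,3,  9,9.59] 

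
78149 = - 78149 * (-1)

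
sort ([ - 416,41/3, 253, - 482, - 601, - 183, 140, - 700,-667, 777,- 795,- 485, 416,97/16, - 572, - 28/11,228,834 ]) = [ - 795, - 700 , - 667, - 601, - 572, - 485, - 482, - 416,-183, - 28/11,97/16 , 41/3,140, 228, 253,416, 777, 834]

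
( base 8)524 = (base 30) ba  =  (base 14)1a4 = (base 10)340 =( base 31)au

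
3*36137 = 108411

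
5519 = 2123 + 3396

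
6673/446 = 6673/446  =  14.96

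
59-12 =47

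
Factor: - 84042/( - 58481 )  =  2^1 *3^2*7^1*23^1*29^1*58481^( - 1) 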